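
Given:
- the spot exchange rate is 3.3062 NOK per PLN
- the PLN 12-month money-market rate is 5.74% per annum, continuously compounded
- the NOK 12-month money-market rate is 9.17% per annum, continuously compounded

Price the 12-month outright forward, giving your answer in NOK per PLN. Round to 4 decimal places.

3.4216

T = 1 year.
NOK growth factor: e^(0.0917×1) = 1.096036.
PLN accumulates by e^(0.0574×1) = 1.0590794.
So F = 3.3062 × 1.096036 / 1.0590794 = 3.421570 (NOK/PLN).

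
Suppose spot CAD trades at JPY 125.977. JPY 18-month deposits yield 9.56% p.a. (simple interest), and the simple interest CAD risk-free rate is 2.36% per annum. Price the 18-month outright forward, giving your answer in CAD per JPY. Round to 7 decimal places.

0.0071882

T = 18/12 years.
JPY accumulates by 1 + 0.0956×18/12 = 1.143400.
CAD accumulates by 1 + 0.0236×18/12 = 1.035400.
So F = 125.977 × 1.143400 / 1.035400 = 139.1173 (JPY/CAD).
Invert for CAD per JPY: 1 / 139.1173 = 0.0071882.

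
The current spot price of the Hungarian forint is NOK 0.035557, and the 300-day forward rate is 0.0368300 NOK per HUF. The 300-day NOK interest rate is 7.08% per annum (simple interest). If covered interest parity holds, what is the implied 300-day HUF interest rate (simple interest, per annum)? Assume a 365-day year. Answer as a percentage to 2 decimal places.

T = 300/365 years.
By CIP, F/S equals the NOK-to-HUF growth ratio: 0.03683/0.035557 = 1.0358017.
NOK growth factor: 1 + 0.0708×300/365 = 1.0581918.
That pins the HUF growth at 1.0216162.
(1.0216162 − 1)/T = 0.026300, i.e. 2.63%.

2.63%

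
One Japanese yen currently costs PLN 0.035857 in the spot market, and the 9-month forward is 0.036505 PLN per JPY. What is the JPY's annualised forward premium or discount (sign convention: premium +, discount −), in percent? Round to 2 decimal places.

+2.41%

T = 9/12 years.
Period premium: (0.036505 − 0.035857)/0.035857 = 0.0180718.
Annualise by dividing by T: 0.0180718 / (9/12) = 0.024096 → 2.41%.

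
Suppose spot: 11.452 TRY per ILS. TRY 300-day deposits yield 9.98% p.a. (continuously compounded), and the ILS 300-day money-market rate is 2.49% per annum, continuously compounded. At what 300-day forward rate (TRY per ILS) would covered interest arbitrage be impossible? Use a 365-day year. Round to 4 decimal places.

12.1792

T = 300/365 years.
TRY growth factor: e^(0.0998×300/365) = 1.08548555.
ILS growth factor: e^(0.0249×300/365) = 1.02067661.
Forward (TRY per ILS) = 11.452 × 1.08548555 / 1.02067661 = 12.179157.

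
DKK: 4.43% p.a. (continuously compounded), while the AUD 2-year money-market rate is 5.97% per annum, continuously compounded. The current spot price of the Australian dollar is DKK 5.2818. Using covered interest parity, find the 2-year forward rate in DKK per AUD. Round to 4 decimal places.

5.1216

T = 2 years.
DKK accumulates by e^(0.0443×2) = 1.0926435.
Growth of 1 AUD over T: e^(0.0597×2) = 1.1268206.
CIP: F = S · (grow DKK)/(grow AUD) = 5.2818 × 1.0926435/1.1268206 = 5.121600 DKK per AUD.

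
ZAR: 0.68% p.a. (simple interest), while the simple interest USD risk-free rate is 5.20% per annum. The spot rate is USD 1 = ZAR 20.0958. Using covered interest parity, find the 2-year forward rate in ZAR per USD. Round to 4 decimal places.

T = 2 years.
ZAR accumulates by 1 + 0.0068×2 = 1.013600.
USD growth factor: 1 + 0.0520×2 = 1.104000.
Forward (ZAR per USD) = 20.0958 × 1.013600 / 1.104000 = 18.450274.

18.4503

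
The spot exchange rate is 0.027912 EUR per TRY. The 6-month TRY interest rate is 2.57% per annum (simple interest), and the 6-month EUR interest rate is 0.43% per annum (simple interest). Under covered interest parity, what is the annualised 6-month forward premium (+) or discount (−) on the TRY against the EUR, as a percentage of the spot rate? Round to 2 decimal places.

-2.11%

T = 6/12 years.
F = S · g_EUR/g_TRY = 0.027912 × 1.002150/1.012850 = 0.027617131.
Annualised premium = (F − S)/S × (1/T) = (0.027617131 − 0.027912)/0.027912 ÷ (6/12) = -2.11%.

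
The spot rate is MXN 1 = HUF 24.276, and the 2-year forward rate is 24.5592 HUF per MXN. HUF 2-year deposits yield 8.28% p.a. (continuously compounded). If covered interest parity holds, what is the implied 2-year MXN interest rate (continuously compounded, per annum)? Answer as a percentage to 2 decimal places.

T = 2 years.
F/S = 24.5592/24.276 = 1.0116658 = (growth of HUF) / (growth of MXN).
The HUF side grows by e^(0.0828×2) = 1.180101.
So the MXN growth factor = 1.1664929.
r = ln(1.1664929)/2 = 0.077001 → 7.70%.

7.70%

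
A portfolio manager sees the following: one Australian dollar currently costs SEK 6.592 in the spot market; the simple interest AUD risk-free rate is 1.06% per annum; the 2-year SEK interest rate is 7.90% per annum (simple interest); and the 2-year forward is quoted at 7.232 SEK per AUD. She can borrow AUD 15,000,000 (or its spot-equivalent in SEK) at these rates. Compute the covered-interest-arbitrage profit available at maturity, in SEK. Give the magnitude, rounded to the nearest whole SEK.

T = 2 years.
Invest the AUD and cover forward: 15,000,000 × 1.021200 × 7.232 = SEK 110,779,776.00.
Convert at spot and invest in SEK: 15,000,000 × 6.592 × 1.158000 = SEK 114,503,040.00.
The quoted forward undervalues AUD, so borrow AUD, convert to SEK at spot, deposit the SEK at 7.90%, and buy AUD forward at 7.232 to cover the loan.
Profit = 114,503,040.00 − 110,779,776.00 = SEK 3,723,264.

SEK 3,723,264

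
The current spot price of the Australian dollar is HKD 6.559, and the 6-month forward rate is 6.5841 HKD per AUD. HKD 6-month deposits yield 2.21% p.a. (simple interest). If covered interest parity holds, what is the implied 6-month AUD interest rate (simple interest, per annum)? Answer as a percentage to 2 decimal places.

T = 6/12 years.
By CIP, F/S equals the HKD-to-AUD growth ratio: 6.5841/6.559 = 1.0038268.
The HKD side grows by 1 + 0.0221×6/12 = 1.011050.
Hence g_AUD = 1.0071957.
(1.0071957 − 1)/T = 0.014391, i.e. 1.44%.

1.44%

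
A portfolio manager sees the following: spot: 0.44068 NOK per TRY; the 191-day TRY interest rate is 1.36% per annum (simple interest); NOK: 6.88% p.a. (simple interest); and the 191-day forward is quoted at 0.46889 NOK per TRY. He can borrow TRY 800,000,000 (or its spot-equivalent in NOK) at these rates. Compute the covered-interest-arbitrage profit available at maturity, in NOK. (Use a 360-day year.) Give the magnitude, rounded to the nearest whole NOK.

T = 191/360 years.
Keep in TRY, deliver into the forward: 800,000,000·1.00721555556·0.46889 = NOK 377,818,641.48.
Swap to NOK now, deposit: 800,000,000·0.44068·1.03650222222 = NOK 365,412,639.43.
The quoted forward overvalues TRY, so borrow NOK, buy TRY at spot, deposit the TRY at 1.36%, and sell the proceeds forward at 0.46889.
Arbitrage profit = |377,818,641.48 − 365,412,639.43| = NOK 12,406,002.

NOK 12,406,002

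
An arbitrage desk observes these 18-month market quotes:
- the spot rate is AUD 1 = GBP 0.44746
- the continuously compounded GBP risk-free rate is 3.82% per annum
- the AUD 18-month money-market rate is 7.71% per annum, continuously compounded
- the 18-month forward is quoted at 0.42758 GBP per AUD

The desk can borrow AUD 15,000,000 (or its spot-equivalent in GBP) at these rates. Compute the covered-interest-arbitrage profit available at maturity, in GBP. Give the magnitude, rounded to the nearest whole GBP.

T = 18/12 years.
Route A — deposit AUD, sell forward: 15,000,000 × 1.122602892 × 0.42758 = GBP 7,200,038.17.
Route B — convert at spot, deposit GBP: 15,000,000 × 0.44746 × 1.058973455 = GBP 7,107,723.93.
The quoted forward overvalues AUD, so borrow GBP, buy AUD at spot, deposit the AUD at 7.71%, and sell the proceeds forward at 0.42758.
The gap between the two covered legs is GBP 92,314.

GBP 92,314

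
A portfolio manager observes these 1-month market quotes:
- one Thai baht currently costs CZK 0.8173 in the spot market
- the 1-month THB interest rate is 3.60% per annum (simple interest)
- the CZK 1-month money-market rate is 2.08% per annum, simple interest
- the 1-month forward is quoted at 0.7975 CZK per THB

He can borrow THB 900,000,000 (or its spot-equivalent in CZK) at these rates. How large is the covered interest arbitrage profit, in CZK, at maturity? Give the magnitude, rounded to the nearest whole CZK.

CZK 16,941,738

T = 1/12 years.
Invest the THB and cover forward: 900,000,000 × 1.003000 × 0.7975 = CZK 719,903,250.00.
Convert at spot and invest in CZK: 900,000,000 × 0.8173 × 1.00173333333 = CZK 736,844,988.00.
The quoted forward undervalues THB, so borrow THB, convert to CZK at spot, deposit the CZK at 2.08%, and buy THB forward at 0.7975 to cover the loan.
The gap between the two covered legs is CZK 16,941,738.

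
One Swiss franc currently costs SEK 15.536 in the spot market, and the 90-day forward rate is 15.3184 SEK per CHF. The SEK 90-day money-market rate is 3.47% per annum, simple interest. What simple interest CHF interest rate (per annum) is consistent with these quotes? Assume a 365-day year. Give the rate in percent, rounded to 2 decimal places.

9.28%

T = 90/365 years.
F/S = 15.3184/15.536 = 0.9859938 = (growth of SEK) / (growth of CHF).
The SEK side grows by 1 + 0.0347×90/365 = 1.0085562.
So the CHF growth factor = 1.0228829.
r = (1.0228829 − 1)/(90/365) = 0.092803 → 9.28%.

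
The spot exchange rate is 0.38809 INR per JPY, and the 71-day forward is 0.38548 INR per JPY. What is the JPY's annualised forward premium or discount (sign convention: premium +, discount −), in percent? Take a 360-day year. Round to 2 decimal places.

-3.41%

T = 71/360 years.
Period premium: (0.38548 − 0.38809)/0.38809 = -0.0067252.
Annualise by dividing by T: -0.0067252 / (71/360) = -0.034100 → -3.41%.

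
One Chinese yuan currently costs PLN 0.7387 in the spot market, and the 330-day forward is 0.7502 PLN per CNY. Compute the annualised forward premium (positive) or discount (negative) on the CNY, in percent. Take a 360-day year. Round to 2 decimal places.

T = 330/360 years.
Period premium: (0.7502 − 0.7387)/0.7387 = 0.0155679.
Per annum: 0.0155679 / (330/360) = 0.016983 = 1.70%.

+1.70%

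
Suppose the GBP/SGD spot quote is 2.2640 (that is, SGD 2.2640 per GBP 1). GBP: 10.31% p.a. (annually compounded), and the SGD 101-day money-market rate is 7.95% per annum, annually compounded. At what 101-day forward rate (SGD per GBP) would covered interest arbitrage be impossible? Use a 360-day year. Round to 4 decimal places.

2.2503

T = 101/360 years.
SGD growth factor: (1 + 0.0795)^(101/360) = 1.0216939.
GBP accumulates by (1 + 0.1031)^(101/360) = 1.0279118.
CIP: F = S · (grow SGD)/(grow GBP) = 2.264 × 1.0216939/1.0279118 = 2.250305 SGD per GBP.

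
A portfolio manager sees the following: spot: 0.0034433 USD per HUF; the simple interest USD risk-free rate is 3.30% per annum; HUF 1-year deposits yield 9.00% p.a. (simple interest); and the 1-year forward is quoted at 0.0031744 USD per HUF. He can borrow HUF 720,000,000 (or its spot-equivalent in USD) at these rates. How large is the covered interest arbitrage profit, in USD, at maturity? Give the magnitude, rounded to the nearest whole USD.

T = 1 year.
Keep in HUF, deliver into the forward: 720,000,000·1.090000·0.0031744 = USD 2,491,269.12.
Swap to USD now, deposit: 720,000,000·0.0034433·1.033000 = USD 2,560,988.81.
The quoted forward undervalues HUF, so borrow HUF, convert to USD at spot, deposit the USD at 3.30%, and buy HUF forward at 0.0031744 to cover the loan.
The gap between the two covered legs is USD 69,720.

USD 69,720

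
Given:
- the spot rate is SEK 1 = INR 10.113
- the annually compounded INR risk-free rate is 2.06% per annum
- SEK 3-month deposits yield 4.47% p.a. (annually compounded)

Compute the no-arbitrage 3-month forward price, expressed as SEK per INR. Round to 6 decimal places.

T = 3/12 years.
INR growth factor: (1 + 0.0206)^(3/12) = 1.0051107.
SEK growth factor: (1 + 0.0447)^(3/12) = 1.0109924.
CIP: F = S · (grow INR)/(grow SEK) = 10.113 × 1.0051107/1.0109924 = 10.05417 INR per SEK.
Invert for SEK per INR: 1 / 10.05417 = 0.099461.

0.099461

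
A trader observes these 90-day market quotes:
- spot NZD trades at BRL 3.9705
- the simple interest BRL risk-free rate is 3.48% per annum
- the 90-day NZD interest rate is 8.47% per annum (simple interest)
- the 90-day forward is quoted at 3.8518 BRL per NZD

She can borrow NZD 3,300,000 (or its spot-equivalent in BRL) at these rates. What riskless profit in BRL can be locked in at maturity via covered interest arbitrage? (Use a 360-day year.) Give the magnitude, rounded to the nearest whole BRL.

BRL 236,549

T = 90/360 years.
Keep in NZD, deliver into the forward: 3,300,000·1.021175·3.8518 = BRL 12,980,094.15.
Swap to BRL now, deposit: 3,300,000·3.9705·1.008700 = BRL 13,216,643.06.
The quoted forward undervalues NZD, so borrow NZD, convert to BRL at spot, deposit the BRL at 3.48%, and buy NZD forward at 3.8518 to cover the loan.
Arbitrage profit = |12,980,094.15 − 13,216,643.06| = BRL 236,549.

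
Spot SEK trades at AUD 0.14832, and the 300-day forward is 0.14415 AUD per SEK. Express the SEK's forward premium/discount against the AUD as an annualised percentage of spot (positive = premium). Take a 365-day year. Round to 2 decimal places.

-3.42%

T = 300/365 years.
Period premium: (0.14415 − 0.14832)/0.14832 = -0.0281149.
Per annum: -0.0281149 / (300/365) = -0.034206 = -3.42%.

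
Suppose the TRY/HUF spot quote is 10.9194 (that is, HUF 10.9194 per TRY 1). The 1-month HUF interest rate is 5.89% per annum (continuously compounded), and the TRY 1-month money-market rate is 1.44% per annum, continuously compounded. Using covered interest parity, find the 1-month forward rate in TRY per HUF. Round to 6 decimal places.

0.091241

T = 1/12 years.
Growth of 1 HUF over T: e^(0.0589×1/12) = 1.0049204.
TRY accumulates by e^(0.0144×1/12) = 1.0012007.
So F = 10.9194 × 1.0049204 / 1.0012007 = 10.95997 (HUF/TRY).
Quoted the other way: 1/10.95997 = 0.091241 TRY per HUF.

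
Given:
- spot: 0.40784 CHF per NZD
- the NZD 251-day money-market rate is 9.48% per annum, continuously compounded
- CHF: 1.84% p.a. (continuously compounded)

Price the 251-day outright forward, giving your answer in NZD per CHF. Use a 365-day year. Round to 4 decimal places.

2.5842

T = 251/365 years.
CHF growth factor: e^(0.0184×251/365) = 1.0127335.
NZD growth factor: e^(0.0948×251/365) = 1.0673631.
So F = 0.40784 × 1.0127335 / 1.0673631 = 0.3869660 (CHF/NZD).
Invert for NZD per CHF: 1 / 0.3869660 = 2.5842.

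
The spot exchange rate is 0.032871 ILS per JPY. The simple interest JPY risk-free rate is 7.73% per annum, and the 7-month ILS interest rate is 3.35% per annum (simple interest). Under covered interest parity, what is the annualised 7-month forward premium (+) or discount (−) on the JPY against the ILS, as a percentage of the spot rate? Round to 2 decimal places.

T = 7/12 years.
CIP forward (ILS per JPY) = 0.032871 × 1.0195417/1.0450917 = 0.032067382.
Annualised premium = (F − S)/S × (1/T) = (0.032067382 − 0.032871)/0.032871 ÷ (7/12) = -4.19%.

-4.19%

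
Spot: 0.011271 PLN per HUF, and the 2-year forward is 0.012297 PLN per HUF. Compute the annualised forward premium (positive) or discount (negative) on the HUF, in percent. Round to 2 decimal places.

T = 2 years.
(F − S)/S = (0.012297 − 0.011271)/0.011271 = 0.0910301.
Annualise by dividing by T: 0.0910301 / 2 = 0.045515 → 4.55%.

+4.55%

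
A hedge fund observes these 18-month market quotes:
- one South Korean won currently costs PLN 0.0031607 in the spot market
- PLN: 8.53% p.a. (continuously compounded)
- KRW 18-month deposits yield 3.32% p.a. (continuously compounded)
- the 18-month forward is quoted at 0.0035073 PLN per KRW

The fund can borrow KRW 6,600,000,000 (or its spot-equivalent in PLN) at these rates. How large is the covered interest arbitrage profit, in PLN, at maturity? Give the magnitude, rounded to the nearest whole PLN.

PLN 622,131

T = 18/12 years.
Invest the KRW and cover forward: 6,600,000,000 × 1.0510608632 × 0.0035073 = PLN 24,330,146.05.
Convert at spot and invest in PLN: 6,600,000,000 × 0.0031607 × 1.1364961765 = PLN 23,708,014.87.
The quoted forward overvalues KRW, so borrow PLN, buy KRW at spot, deposit the KRW at 3.32%, and sell the proceeds forward at 0.0035073.
The gap between the two covered legs is PLN 622,131.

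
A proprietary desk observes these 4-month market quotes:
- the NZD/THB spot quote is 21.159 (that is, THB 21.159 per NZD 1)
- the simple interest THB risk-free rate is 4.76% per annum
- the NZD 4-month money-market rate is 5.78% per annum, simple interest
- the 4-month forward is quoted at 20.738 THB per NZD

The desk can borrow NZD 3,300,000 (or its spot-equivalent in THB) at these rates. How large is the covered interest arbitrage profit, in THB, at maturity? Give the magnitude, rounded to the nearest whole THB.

T = 4/12 years.
Keep in NZD, deliver into the forward: 3,300,000·1.0192666667·20.738 = THB 69,753,922.04.
Swap to THB now, deposit: 3,300,000·21.159·1.0158666667 = THB 70,932,585.24.
The quoted forward undervalues NZD, so borrow NZD, convert to THB at spot, deposit the THB at 4.76%, and buy NZD forward at 20.738 to cover the loan.
Profit = 70,932,585.24 − 69,753,922.04 = THB 1,178,663.

THB 1,178,663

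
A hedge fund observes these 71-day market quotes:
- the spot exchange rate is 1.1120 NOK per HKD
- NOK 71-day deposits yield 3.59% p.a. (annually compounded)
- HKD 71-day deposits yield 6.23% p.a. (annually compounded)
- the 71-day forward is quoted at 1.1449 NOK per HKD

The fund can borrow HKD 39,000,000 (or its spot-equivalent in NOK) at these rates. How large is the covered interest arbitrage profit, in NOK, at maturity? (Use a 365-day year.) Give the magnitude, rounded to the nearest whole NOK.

NOK 1,512,556

T = 71/365 years.
Invest the HKD and cover forward: 39,000,000 × 1.0118254903 × 1.1449 = NOK 45,179,121.15.
Convert at spot and invest in NOK: 39,000,000 × 1.1120 × 1.0068844488 = NOK 43,666,564.78.
The quoted forward overvalues HKD, so borrow NOK, buy HKD at spot, deposit the HKD at 6.23%, and sell the proceeds forward at 1.1449.
Profit = 45,179,121.15 − 43,666,564.78 = NOK 1,512,556.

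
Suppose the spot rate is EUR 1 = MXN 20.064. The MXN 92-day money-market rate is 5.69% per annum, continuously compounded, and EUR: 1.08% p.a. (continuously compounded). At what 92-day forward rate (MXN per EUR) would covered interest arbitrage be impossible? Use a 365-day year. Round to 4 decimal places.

20.2985

T = 92/365 years.
MXN accumulates by e^(0.0569×92/365) = 1.01444526.
Growth of 1 EUR over T: e^(0.0108×92/365) = 1.0027259.
So F = 20.064 × 1.01444526 / 1.0027259 = 20.298498 (MXN/EUR).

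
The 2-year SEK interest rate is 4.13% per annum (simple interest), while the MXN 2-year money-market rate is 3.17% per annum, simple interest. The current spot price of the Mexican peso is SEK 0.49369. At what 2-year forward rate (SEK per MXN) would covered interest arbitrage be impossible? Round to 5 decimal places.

0.50260

T = 2 years.
Growth of 1 SEK over T: 1 + 0.0413×2 = 1.082600.
MXN accumulates by 1 + 0.0317×2 = 1.063400.
CIP: F = S · (grow SEK)/(grow MXN) = 0.49369 × 1.082600/1.063400 = 0.5026037 SEK per MXN.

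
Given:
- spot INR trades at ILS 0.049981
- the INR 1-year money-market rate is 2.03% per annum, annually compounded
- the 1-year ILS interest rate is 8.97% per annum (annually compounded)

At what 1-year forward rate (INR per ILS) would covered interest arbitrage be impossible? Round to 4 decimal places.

18.7334

T = 1 year.
Growth of 1 ILS over T: (1 + 0.0897)^1 = 1.089700.
Growth of 1 INR over T: (1 + 0.0203)^1 = 1.020300.
Forward (ILS per INR) = 0.049981 × 1.089700 / 1.020300 = 0.053380668.
Quoted the other way: 1/0.053380668 = 18.7334 INR per ILS.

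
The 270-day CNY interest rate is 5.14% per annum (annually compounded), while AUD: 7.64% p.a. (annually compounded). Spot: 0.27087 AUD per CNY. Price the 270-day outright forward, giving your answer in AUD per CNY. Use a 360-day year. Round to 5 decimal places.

0.27569

T = 270/360 years.
AUD growth factor: (1 + 0.0764)^(270/360) = 1.0567695.
CNY growth factor: (1 + 0.0514)^(270/360) = 1.0383075.
CIP: F = S · (grow AUD)/(grow CNY) = 0.27087 × 1.0567695/1.0383075 = 0.2756863 AUD per CNY.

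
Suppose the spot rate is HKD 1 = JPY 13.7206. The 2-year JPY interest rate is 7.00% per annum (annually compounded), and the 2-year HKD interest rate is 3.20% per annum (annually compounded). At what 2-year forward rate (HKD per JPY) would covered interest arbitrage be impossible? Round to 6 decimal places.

0.067798

T = 2 years.
JPY accumulates by (1 + 0.0700)^2 = 1.144900.
Growth of 1 HKD over T: (1 + 0.0320)^2 = 1.065024.
Forward (JPY per HKD) = 13.7206 × 1.144900 / 1.065024 = 14.74963.
Quoted the other way: 1/14.74963 = 0.067798 HKD per JPY.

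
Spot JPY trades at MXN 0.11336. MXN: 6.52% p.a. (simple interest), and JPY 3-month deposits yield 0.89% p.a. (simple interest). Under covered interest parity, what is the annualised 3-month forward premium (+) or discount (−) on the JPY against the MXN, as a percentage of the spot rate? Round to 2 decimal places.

+5.62%

T = 3/12 years.
CIP forward (MXN per JPY) = 0.11336 × 1.016300/1.002225 = 0.11495200.
Annualised premium = (F − S)/S × (1/T) = (0.11495200 − 0.11336)/0.11336 ÷ (3/12) = 5.62%.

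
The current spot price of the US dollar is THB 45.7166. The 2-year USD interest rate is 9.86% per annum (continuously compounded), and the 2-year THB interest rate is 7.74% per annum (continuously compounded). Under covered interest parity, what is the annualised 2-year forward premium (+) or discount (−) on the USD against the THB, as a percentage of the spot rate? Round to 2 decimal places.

-2.08%

T = 2 years.
No-arbitrage forward: 45.7166 × 1.1674245 / 1.2179876 = 43.8187375 THB/USD.
Annualised premium = (F − S)/S × (1/T) = (43.8187375 − 45.7166)/45.7166 ÷ 2 = -2.08%.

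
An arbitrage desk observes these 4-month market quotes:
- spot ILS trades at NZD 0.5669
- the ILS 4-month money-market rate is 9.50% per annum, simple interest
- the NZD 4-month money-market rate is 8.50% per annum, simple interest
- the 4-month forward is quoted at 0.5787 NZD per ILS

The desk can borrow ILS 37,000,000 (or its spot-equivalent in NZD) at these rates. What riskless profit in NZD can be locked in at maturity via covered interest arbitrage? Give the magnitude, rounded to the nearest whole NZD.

NZD 520,343

T = 4/12 years.
Route A — deposit ILS, sell forward: 37,000,000 × 1.0316666667 × 0.5787 = NZD 22,089,943.50.
Route B — convert at spot, deposit NZD: 37,000,000 × 0.5669 × 1.0283333333 = NZD 21,569,600.17.
The quoted forward overvalues ILS, so borrow NZD, buy ILS at spot, deposit the ILS at 9.50%, and sell the proceeds forward at 0.5787.
The gap between the two covered legs is NZD 520,343.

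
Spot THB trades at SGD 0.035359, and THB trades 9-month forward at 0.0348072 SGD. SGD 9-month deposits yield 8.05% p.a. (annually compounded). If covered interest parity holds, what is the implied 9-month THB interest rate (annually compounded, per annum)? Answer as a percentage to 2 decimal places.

10.34%

T = 9/12 years.
F/S = 0.0348072/0.035359 = 0.9843944 = (growth of SGD) / (growth of THB).
SGD growth factor: (1 + 0.0805)^(9/12) = 1.059787.
That pins the THB growth at 1.0765878.
Annualise: 1.0765878^(12/9) − 1 = 0.103399 = 10.34%.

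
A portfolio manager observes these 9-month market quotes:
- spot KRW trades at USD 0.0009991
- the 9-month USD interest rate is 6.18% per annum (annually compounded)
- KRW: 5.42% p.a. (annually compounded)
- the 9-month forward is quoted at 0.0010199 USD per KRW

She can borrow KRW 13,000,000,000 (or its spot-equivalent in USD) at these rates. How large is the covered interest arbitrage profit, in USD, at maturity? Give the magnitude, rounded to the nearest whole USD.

USD 208,322

T = 9/12 years.
Keep in KRW, deliver into the forward: 13,000,000,000·1.0403806326·0.0010199 = USD 13,794,094.69.
Swap to USD now, deposit: 13,000,000,000·0.0009991·1.046000858 = USD 13,585,772.94.
The quoted forward overvalues KRW, so borrow USD, buy KRW at spot, deposit the KRW at 5.42%, and sell the proceeds forward at 0.0010199.
The gap between the two covered legs is USD 208,322.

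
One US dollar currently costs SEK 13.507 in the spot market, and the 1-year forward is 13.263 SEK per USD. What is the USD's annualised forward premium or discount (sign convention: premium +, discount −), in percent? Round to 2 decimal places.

T = 1 year.
Period premium: (13.263 − 13.507)/13.507 = -0.0180647.
Annualise by dividing by T: -0.0180647 / 1 = -0.018065 → -1.81%.

-1.81%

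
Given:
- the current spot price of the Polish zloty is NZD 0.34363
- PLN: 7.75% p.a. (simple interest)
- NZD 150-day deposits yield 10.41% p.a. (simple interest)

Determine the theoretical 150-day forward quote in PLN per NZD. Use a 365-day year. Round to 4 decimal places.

2.8796

T = 150/365 years.
NZD accumulates by 1 + 0.1041×150/365 = 1.0427808.
PLN growth factor: 1 + 0.0775×150/365 = 1.0318493.
Forward (NZD per PLN) = 0.34363 × 1.0427808 / 1.0318493 = 0.3472704.
Invert for PLN per NZD: 1 / 0.3472704 = 2.8796.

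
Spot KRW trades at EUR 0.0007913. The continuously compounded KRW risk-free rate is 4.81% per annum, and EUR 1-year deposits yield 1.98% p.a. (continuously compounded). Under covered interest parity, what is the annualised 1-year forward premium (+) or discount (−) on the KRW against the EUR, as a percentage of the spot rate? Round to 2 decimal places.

T = 1 year.
CIP forward (EUR per KRW) = 0.0007913 × 1.0199973/1.0492756 = 0.0007692201.
(F − S)/S ÷ T = (0.0007692201 − 0.0007913)/0.0007913/1 = -0.027903 → -2.79%.

-2.79%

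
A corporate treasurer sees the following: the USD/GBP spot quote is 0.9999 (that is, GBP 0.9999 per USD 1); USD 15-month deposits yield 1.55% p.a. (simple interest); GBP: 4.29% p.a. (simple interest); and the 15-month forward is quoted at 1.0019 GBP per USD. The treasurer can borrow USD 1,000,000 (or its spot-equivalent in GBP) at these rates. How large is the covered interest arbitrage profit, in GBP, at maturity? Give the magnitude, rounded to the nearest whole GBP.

GBP 32,208

T = 15/12 years.
Route A — deposit USD, sell forward: 1,000,000 × 1.019375 × 1.0019 = GBP 1,021,311.81.
Route B — convert at spot, deposit GBP: 1,000,000 × 0.9999 × 1.053625 = GBP 1,053,519.64.
The quoted forward undervalues USD, so borrow USD, convert to GBP at spot, deposit the GBP at 4.29%, and buy USD forward at 1.0019 to cover the loan.
The gap between the two covered legs is GBP 32,208.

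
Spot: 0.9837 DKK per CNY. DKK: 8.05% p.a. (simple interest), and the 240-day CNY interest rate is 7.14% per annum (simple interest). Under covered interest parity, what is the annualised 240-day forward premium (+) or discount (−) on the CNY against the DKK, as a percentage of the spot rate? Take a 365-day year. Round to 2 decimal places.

T = 240/365 years.
CIP forward (DKK per CNY) = 0.9837 × 1.0529315/1.0469479 = 0.9893221.
(F − S)/S ÷ T = (0.9893221 − 0.9837)/0.9837/(240/365) = 0.008692 → 0.87%.

+0.87%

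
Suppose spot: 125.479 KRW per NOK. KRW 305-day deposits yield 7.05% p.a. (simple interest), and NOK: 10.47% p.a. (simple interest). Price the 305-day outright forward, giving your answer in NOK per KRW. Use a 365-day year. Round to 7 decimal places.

0.0081845

T = 305/365 years.
KRW accumulates by 1 + 0.0705×305/365 = 1.058911.
NOK accumulates by 1 + 0.1047×305/365 = 1.087489.
So F = 125.479 × 1.058911 / 1.087489 = 122.1816 (KRW/NOK).
Quoted the other way: 1/122.1816 = 0.0081845 NOK per KRW.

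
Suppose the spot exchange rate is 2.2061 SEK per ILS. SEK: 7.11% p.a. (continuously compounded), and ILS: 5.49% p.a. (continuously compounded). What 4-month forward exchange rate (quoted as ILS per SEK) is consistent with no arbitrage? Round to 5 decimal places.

T = 4/12 years.
SEK accumulates by e^(0.0711×4/12) = 1.0239831.
ILS growth factor: e^(0.0549×4/12) = 1.0184685.
CIP: F = S · (grow SEK)/(grow ILS) = 2.2061 × 1.0239831/1.0184685 = 2.218045 SEK per ILS.
Quoted the other way: 1/2.218045 = 0.45085 ILS per SEK.

0.45085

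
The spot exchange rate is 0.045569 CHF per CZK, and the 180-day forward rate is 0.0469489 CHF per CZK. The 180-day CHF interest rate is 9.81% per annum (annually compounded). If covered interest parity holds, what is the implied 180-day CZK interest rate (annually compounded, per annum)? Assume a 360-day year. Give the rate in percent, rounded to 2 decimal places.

3.45%

T = 180/360 years.
F/S = 0.0469489/0.045569 = 1.0302816 = (growth of CHF) / (growth of CZK).
CHF growth factor: (1 + 0.0981)^(180/360) = 1.0479027.
Hence g_CZK = 1.0171032.
r = 1.0171032^(360/180) − 1 = 0.034499 → 3.45%.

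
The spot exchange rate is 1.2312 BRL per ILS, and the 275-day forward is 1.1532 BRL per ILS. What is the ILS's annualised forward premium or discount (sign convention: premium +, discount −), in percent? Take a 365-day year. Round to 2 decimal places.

T = 275/365 years.
(F − S)/S = (1.1532 − 1.2312)/1.2312 = -0.0633528.
×(1/T) gives -8.41% p.a.

-8.41%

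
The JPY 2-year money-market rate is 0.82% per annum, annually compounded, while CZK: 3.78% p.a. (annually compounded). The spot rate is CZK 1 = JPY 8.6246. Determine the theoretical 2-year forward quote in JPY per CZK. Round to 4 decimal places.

8.1396

T = 2 years.
JPY growth factor: (1 + 0.0082)^2 = 1.0164672.
CZK accumulates by (1 + 0.0378)^2 = 1.0770288.
So F = 8.6246 × 1.0164672 / 1.0770288 = 8.139637 (JPY/CZK).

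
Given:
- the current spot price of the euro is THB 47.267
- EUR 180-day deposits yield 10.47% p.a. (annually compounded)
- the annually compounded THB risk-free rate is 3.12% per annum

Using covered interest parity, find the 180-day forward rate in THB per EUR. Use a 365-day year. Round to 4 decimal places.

45.6890

T = 180/365 years.
THB growth factor: (1 + 0.0312)^(180/365) = 1.01526651.
Growth of 1 EUR over T: (1 + 0.1047)^(180/365) = 1.05033051.
Forward (THB per EUR) = 47.267 × 1.01526651 / 1.05033051 = 45.689049.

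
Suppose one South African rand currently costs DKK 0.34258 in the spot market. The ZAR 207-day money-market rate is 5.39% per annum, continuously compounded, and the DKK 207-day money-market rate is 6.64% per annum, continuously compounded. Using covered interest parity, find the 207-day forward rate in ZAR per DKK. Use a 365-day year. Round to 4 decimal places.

T = 207/365 years.
Growth of 1 DKK over T: e^(0.0664×207/365) = 1.038375.
Growth of 1 ZAR over T: e^(0.0539×207/365) = 1.0310399.
So F = 0.34258 × 1.038375 / 1.0310399 = 0.3450172 (DKK/ZAR).
Invert for ZAR per DKK: 1 / 0.3450172 = 2.8984.

2.8984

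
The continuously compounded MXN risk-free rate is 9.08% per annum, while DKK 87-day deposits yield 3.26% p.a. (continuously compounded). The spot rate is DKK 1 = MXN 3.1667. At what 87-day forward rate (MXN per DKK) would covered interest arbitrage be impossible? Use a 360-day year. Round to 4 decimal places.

T = 87/360 years.
MXN growth factor: e^(0.0908×87/360) = 1.0221859.
DKK growth factor: e^(0.0326×87/360) = 1.0079094.
Forward (MXN per DKK) = 3.1667 × 1.0221859 / 1.0079094 = 3.211555.

3.2116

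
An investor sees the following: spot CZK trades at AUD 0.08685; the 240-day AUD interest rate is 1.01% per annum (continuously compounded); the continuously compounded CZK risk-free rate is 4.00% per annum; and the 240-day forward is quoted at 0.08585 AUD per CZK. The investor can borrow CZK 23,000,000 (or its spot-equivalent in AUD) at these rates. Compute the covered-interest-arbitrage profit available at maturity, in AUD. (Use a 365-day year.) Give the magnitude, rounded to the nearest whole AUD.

AUD 16,312

T = 240/365 years.
Keep in CZK, deliver into the forward: 23,000,000·1.026650303·0.08585 = AUD 2,027,172.36.
Swap to AUD now, deposit: 23,000,000·0.08685·1.006663197 = AUD 2,010,860.07.
The quoted forward overvalues CZK, so borrow AUD, buy CZK at spot, deposit the CZK at 4.00%, and sell the proceeds forward at 0.08585.
Profit = 2,027,172.36 − 2,010,860.07 = AUD 16,312.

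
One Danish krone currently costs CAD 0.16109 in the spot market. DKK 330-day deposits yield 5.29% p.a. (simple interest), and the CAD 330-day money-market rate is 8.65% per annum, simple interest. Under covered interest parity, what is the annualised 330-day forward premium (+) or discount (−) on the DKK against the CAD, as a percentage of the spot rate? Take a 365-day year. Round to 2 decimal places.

+3.21%

T = 330/365 years.
No-arbitrage forward: 0.16109 × 1.0782055 / 1.0478274 = 0.16576024 CAD/DKK.
(F − S)/S ÷ T = (0.16576024 − 0.16109)/0.16109/(330/365) = 0.032066 → 3.21%.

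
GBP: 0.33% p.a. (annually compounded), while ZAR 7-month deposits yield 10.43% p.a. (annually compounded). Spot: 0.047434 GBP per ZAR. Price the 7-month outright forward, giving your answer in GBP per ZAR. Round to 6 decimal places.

T = 7/12 years.
GBP accumulates by (1 + 0.0033)^(7/12) = 1.0019237.
ZAR growth factor: (1 + 0.1043)^(7/12) = 1.0595809.
Forward (GBP per ZAR) = 0.047434 × 1.0019237 / 1.0595809 = 0.04485287.

0.044853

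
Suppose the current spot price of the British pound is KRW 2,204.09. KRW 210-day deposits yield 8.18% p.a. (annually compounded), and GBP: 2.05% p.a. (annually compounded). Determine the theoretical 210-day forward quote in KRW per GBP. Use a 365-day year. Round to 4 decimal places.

2279.3186

T = 210/365 years.
KRW accumulates by (1 + 0.0818)^(210/365) = 1.0462758618.
Growth of 1 GBP over T: (1 + 0.0205)^(210/365) = 1.0117436757.
CIP: F = S · (grow KRW)/(grow GBP) = 2204.09 × 1.0462758618/1.0117436757 = 2279.318586 KRW per GBP.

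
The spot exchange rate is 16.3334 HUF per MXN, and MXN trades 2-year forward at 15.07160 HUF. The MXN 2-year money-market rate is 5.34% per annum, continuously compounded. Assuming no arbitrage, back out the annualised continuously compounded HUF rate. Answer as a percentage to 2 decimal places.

T = 2 years.
By CIP, F/S equals the HUF-to-MXN growth ratio: 15.0716/16.3334 = 0.9227473.
MXN growth factor: e^(0.0534×2) = 1.1127117.
Hence g_HUF = 1.0267517.
r = ln(1.0267517)/2 = 0.013200 → 1.32%.

1.32%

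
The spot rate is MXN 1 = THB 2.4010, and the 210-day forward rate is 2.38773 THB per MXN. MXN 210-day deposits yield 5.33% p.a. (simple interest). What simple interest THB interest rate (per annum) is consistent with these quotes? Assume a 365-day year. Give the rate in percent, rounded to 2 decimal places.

4.34%

T = 210/365 years.
By CIP, F/S equals the THB-to-MXN growth ratio: 2.38773/2.401 = 0.9944731.
MXN growth factor: 1 + 0.0533×210/365 = 1.0306658.
So the THB growth factor = 1.0249694.
(1.0249694 − 1)/T = 0.043399, i.e. 4.34%.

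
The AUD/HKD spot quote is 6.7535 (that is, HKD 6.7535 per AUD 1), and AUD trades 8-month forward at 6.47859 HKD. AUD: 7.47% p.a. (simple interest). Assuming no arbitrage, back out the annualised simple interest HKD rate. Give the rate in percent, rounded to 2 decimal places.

T = 8/12 years.
CIP gives F = S · g_HKD/g_AUD, so g_HKD/g_AUD = 6.47859/6.7535 = 0.9592937.
AUD growth factor: 1 + 0.0747×8/12 = 1.049800.
That pins the HKD growth at 1.0070665.
r = (1.0070665 − 1)/(8/12) = 0.010600 → 1.06%.

1.06%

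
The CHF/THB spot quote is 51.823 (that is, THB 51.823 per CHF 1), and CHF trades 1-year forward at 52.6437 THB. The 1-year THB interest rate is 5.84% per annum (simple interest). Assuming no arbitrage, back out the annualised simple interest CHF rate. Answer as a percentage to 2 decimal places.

4.19%

T = 1 year.
CIP gives F = S · g_THB/g_CHF, so g_THB/g_CHF = 52.6437/51.823 = 1.0158366.
THB growth factor: 1 + 0.0584×1 = 1.058400.
Hence g_CHF = 1.0418998.
(1.0418998 − 1)/T = 0.041900, i.e. 4.19%.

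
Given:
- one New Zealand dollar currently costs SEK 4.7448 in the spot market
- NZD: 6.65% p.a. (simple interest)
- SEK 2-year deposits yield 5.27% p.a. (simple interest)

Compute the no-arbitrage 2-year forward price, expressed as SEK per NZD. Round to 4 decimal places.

4.6292

T = 2 years.
SEK accumulates by 1 + 0.0527×2 = 1.105400.
NZD growth factor: 1 + 0.0665×2 = 1.133000.
So F = 4.7448 × 1.105400 / 1.133000 = 4.629216 (SEK/NZD).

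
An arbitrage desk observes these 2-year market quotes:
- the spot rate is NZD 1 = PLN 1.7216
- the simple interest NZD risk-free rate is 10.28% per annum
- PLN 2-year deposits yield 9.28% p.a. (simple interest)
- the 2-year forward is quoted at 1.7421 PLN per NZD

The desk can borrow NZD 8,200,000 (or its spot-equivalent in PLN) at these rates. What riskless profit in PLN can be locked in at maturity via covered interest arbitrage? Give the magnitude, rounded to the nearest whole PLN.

T = 2 years.
Keep in NZD, deliver into the forward: 8,200,000·1.205600·1.7421 = PLN 17,222,261.23.
Swap to PLN now, deposit: 8,200,000·1.7216·1.185600 = PLN 16,737,257.47.
The quoted forward overvalues NZD, so borrow PLN, buy NZD at spot, deposit the NZD at 10.28%, and sell the proceeds forward at 1.7421.
Arbitrage profit = |17,222,261.23 − 16,737,257.47| = PLN 485,004.

PLN 485,004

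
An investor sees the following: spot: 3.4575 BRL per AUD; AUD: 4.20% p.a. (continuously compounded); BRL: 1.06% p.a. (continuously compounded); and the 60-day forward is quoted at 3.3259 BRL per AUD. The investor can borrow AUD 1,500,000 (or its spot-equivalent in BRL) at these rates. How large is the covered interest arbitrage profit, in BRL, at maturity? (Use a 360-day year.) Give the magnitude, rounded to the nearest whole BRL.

BRL 171,526

T = 60/360 years.
Invest the AUD and cover forward: 1,500,000 × 1.007024557 × 3.3259 = BRL 5,023,894.46.
Convert at spot and invest in BRL: 1,500,000 × 3.4575 × 1.001768228 = BRL 5,195,420.47.
The quoted forward undervalues AUD, so borrow AUD, convert to BRL at spot, deposit the BRL at 1.06%, and buy AUD forward at 3.3259 to cover the loan.
Profit = 5,195,420.47 − 5,023,894.46 = BRL 171,526.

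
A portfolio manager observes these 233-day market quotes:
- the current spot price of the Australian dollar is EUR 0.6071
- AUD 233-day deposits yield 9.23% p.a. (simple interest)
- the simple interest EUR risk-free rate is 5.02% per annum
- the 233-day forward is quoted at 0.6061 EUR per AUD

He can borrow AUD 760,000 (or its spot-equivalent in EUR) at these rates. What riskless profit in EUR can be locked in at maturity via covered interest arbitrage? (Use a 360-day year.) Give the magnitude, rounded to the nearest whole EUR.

T = 233/360 years.
Route A — deposit AUD, sell forward: 760,000 × 1.05973861 × 0.6061 = EUR 488,153.75.
Route B — convert at spot, deposit EUR: 760,000 × 0.6071 × 1.03249056 = EUR 476,387.01.
The quoted forward overvalues AUD, so borrow EUR, buy AUD at spot, deposit the AUD at 9.23%, and sell the proceeds forward at 0.6061.
Profit = 488,153.75 − 476,387.01 = EUR 11,767.

EUR 11,767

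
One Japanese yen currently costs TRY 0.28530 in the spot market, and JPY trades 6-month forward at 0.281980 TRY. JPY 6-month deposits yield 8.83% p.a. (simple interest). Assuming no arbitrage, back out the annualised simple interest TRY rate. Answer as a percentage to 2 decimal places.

T = 6/12 years.
CIP gives F = S · g_TRY/g_JPY, so g_TRY/g_JPY = 0.28198/0.2853 = 0.9883631.
The JPY side grows by 1 + 0.0883×6/12 = 1.044150.
So the TRY growth factor = 1.0319993.
r = (1.0319993 − 1)/(6/12) = 0.063999 → 6.40%.

6.40%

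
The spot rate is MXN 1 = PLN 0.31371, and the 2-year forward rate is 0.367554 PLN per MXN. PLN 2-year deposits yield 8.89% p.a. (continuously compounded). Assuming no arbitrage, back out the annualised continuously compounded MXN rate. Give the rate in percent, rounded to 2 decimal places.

T = 2 years.
CIP gives F = S · g_PLN/g_MXN, so g_PLN/g_MXN = 0.367554/0.31371 = 1.1716362.
PLN growth factor: e^(0.0889×2) = 1.1945864.
So the MXN growth factor = 1.0195882.
r = ln(1.0195882)/2 = 0.009699 → 0.97%.

0.97%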